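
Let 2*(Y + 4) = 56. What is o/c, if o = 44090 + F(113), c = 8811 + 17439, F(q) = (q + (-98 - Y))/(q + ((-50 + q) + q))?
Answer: 12742001/7586250 ≈ 1.6796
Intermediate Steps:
Y = 24 (Y = -4 + (1/2)*56 = -4 + 28 = 24)
F(q) = (-122 + q)/(-50 + 3*q) (F(q) = (q + (-98 - 1*24))/(q + ((-50 + q) + q)) = (q + (-98 - 24))/(q + (-50 + 2*q)) = (q - 122)/(-50 + 3*q) = (-122 + q)/(-50 + 3*q))
c = 26250
o = 12742001/289 (o = 44090 + (-122 + 113)/(-50 + 3*113) = 44090 - 9/(-50 + 339) = 44090 - 9/289 = 12742001/289 ≈ 44090.)
o/c = (12742001/289)/26250 = (12742001/289)*(1/26250) = 12742001/7586250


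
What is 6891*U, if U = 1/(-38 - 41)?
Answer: -6891/79 ≈ -87.228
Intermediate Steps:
U = -1/79 (U = 1/(-79) = -1/79 ≈ -0.012658)
6891*U = 6891*(-1/79) = -6891/79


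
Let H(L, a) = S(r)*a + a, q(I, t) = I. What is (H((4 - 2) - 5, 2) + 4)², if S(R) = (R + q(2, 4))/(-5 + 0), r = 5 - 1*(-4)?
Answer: 64/25 ≈ 2.5600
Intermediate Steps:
r = 9 (r = 5 + 4 = 9)
S(R) = -⅖ - R/5 (S(R) = (R + 2)/(-5 + 0) = (2 + R)/(-5) = (2 + R)*(-⅕) = -⅖ - R/5)
H(L, a) = -6*a/5 (H(L, a) = (-⅖ - ⅕*9)*a + a = (-⅖ - 9/5)*a + a = -11*a/5 + a = -6*a/5)
(H((4 - 2) - 5, 2) + 4)² = (-6/5*2 + 4)² = (-12/5 + 4)² = (8/5)² = 64/25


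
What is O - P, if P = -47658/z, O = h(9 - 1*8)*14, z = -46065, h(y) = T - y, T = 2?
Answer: 199084/15355 ≈ 12.965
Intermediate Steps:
h(y) = 2 - y
O = 14 (O = (2 - (9 - 1*8))*14 = (2 - (9 - 8))*14 = (2 - 1*1)*14 = (2 - 1)*14 = 1*14 = 14)
P = 15886/15355 (P = -47658/(-46065) = -47658*(-1/46065) = 15886/15355 ≈ 1.0346)
O - P = 14 - 1*15886/15355 = 14 - 15886/15355 = 199084/15355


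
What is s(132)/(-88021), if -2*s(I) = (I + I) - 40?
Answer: 112/88021 ≈ 0.0012724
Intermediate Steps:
s(I) = 20 - I (s(I) = -((I + I) - 40)/2 = -(2*I - 40)/2 = -(-40 + 2*I)/2 = 20 - I)
s(132)/(-88021) = (20 - 1*132)/(-88021) = (20 - 132)*(-1/88021) = -112*(-1/88021) = 112/88021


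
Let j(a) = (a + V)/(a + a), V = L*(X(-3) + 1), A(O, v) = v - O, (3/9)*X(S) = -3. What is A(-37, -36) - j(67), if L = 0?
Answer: 1/2 ≈ 0.50000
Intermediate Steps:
X(S) = -9 (X(S) = 3*(-3) = -9)
V = 0 (V = 0*(-9 + 1) = 0*(-8) = 0)
j(a) = 1/2 (j(a) = (a + 0)/(a + a) = a/((2*a)) = a*(1/(2*a)) = 1/2)
A(-37, -36) - j(67) = (-36 - 1*(-37)) - 1*1/2 = (-36 + 37) - 1/2 = 1 - 1/2 = 1/2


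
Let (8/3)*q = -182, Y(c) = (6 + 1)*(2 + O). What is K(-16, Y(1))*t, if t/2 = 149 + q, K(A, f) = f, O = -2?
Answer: 0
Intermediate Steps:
Y(c) = 0 (Y(c) = (6 + 1)*(2 - 2) = 7*0 = 0)
q = -273/4 (q = (3/8)*(-182) = -273/4 ≈ -68.250)
t = 323/2 (t = 2*(149 - 273/4) = 2*(323/4) = 323/2 ≈ 161.50)
K(-16, Y(1))*t = 0*(323/2) = 0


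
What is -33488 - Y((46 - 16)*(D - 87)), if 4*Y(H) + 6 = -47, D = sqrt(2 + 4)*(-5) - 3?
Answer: -133899/4 ≈ -33475.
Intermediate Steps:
D = -3 - 5*sqrt(6) (D = sqrt(6)*(-5) - 3 = -5*sqrt(6) - 3 = -3 - 5*sqrt(6) ≈ -15.247)
Y(H) = -53/4 (Y(H) = -3/2 + (1/4)*(-47) = -3/2 - 47/4 = -53/4)
-33488 - Y((46 - 16)*(D - 87)) = -33488 - 1*(-53/4) = -33488 + 53/4 = -133899/4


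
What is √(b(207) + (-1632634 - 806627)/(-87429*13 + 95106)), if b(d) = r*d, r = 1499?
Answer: 2*√115420273638734/38573 ≈ 557.04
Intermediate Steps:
b(d) = 1499*d
√(b(207) + (-1632634 - 806627)/(-87429*13 + 95106)) = √(1499*207 + (-1632634 - 806627)/(-87429*13 + 95106)) = √(310293 - 2439261/(-1136577 + 95106)) = √(310293 - 2439261/(-1041471)) = √(310293 - 2439261*(-1/1041471)) = √(310293 + 90343/38573) = √(11969022232/38573) = 2*√115420273638734/38573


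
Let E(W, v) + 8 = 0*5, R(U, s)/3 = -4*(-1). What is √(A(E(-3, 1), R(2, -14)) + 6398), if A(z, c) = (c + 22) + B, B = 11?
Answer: √6443 ≈ 80.268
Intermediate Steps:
R(U, s) = 12 (R(U, s) = 3*(-4*(-1)) = 3*4 = 12)
E(W, v) = -8 (E(W, v) = -8 + 0*5 = -8 + 0 = -8)
A(z, c) = 33 + c (A(z, c) = (c + 22) + 11 = (22 + c) + 11 = 33 + c)
√(A(E(-3, 1), R(2, -14)) + 6398) = √((33 + 12) + 6398) = √(45 + 6398) = √6443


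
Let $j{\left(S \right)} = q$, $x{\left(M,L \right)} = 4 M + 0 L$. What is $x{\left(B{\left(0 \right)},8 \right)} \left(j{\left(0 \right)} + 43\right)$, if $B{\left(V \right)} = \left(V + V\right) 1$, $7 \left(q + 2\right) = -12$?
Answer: $0$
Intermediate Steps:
$q = - \frac{26}{7}$ ($q = -2 + \frac{1}{7} \left(-12\right) = -2 - \frac{12}{7} = - \frac{26}{7} \approx -3.7143$)
$B{\left(V \right)} = 2 V$ ($B{\left(V \right)} = 2 V 1 = 2 V$)
$x{\left(M,L \right)} = 4 M$ ($x{\left(M,L \right)} = 4 M + 0 = 4 M$)
$j{\left(S \right)} = - \frac{26}{7}$
$x{\left(B{\left(0 \right)},8 \right)} \left(j{\left(0 \right)} + 43\right) = 4 \cdot 2 \cdot 0 \left(- \frac{26}{7} + 43\right) = 4 \cdot 0 \cdot \frac{275}{7} = 0 \cdot \frac{275}{7} = 0$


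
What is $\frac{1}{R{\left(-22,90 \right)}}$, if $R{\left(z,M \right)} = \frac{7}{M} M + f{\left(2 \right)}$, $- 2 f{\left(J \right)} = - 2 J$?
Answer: $\frac{1}{9} \approx 0.11111$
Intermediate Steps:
$f{\left(J \right)} = J$ ($f{\left(J \right)} = - \frac{\left(-2\right) J}{2} = J$)
$R{\left(z,M \right)} = 9$ ($R{\left(z,M \right)} = \frac{7}{M} M + 2 = 7 + 2 = 9$)
$\frac{1}{R{\left(-22,90 \right)}} = \frac{1}{9}$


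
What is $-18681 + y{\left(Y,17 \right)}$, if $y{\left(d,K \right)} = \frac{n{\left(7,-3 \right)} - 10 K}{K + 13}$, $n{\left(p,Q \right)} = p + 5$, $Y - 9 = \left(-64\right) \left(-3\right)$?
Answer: $- \frac{280294}{15} \approx -18686.0$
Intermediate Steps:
$Y = 201$ ($Y = 9 - -192 = 9 + 192 = 201$)
$n{\left(p,Q \right)} = 5 + p$
$y{\left(d,K \right)} = \frac{12 - 10 K}{13 + K}$ ($y{\left(d,K \right)} = \frac{\left(5 + 7\right) - 10 K}{K + 13} = \frac{12 - 10 K}{13 + K}$)
$-18681 + y{\left(Y,17 \right)} = -18681 + \frac{2 \left(6 - 85\right)}{13 + 17} = -18681 + \frac{2 \left(6 - 85\right)}{30} = -18681 + 2 \cdot \frac{1}{30} \left(-79\right) = -18681 - \frac{79}{15} = - \frac{280294}{15}$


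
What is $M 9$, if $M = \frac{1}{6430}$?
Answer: $\frac{9}{6430} \approx 0.0013997$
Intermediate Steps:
$M = \frac{1}{6430} \approx 0.00015552$
$M 9 = \frac{1}{6430} \cdot 9 = \frac{9}{6430}$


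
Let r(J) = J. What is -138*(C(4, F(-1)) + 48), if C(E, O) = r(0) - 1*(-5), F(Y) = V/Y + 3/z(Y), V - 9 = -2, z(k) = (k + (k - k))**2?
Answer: -7314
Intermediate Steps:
z(k) = k**2 (z(k) = (k + 0)**2 = k**2)
V = 7 (V = 9 - 2 = 7)
F(Y) = 3/Y**2 + 7/Y (F(Y) = 7/Y + 3/(Y**2) = 7/Y + 3/Y**2 = 3/Y**2 + 7/Y)
C(E, O) = 5 (C(E, O) = 0 - 1*(-5) = 0 + 5 = 5)
-138*(C(4, F(-1)) + 48) = -138*(5 + 48) = -138*53 = -7314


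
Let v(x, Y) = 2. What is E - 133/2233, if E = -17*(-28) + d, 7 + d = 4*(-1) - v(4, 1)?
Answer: 147678/319 ≈ 462.94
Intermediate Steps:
d = -13 (d = -7 + (4*(-1) - 1*2) = -7 + (-4 - 2) = -7 - 6 = -13)
E = 463 (E = -17*(-28) - 13 = 476 - 13 = 463)
E - 133/2233 = 463 - 133/2233 = 463 - 1*19/319 = 463 - 19/319 = 147678/319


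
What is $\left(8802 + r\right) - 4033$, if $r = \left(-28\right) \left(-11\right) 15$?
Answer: $9389$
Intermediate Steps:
$r = 4620$ ($r = 308 \cdot 15 = 4620$)
$\left(8802 + r\right) - 4033 = \left(8802 + 4620\right) - 4033 = 13422 - 4033 = 9389$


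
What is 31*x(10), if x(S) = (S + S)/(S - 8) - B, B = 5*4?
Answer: -310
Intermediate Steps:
B = 20
x(S) = -20 + 2*S/(-8 + S) (x(S) = (S + S)/(S - 8) - 1*20 = (2*S)/(-8 + S) - 20 = 2*S/(-8 + S) - 20 = -20 + 2*S/(-8 + S))
31*x(10) = 31*(2*(80 - 9*10)/(-8 + 10)) = 31*(2*(80 - 90)/2) = 31*(2*(½)*(-10)) = 31*(-10) = -310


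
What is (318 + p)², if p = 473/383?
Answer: 14949219289/146689 ≈ 1.0191e+5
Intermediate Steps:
p = 473/383 (p = 473*(1/383) = 473/383 ≈ 1.2350)
(318 + p)² = (318 + 473/383)² = (122267/383)² = 14949219289/146689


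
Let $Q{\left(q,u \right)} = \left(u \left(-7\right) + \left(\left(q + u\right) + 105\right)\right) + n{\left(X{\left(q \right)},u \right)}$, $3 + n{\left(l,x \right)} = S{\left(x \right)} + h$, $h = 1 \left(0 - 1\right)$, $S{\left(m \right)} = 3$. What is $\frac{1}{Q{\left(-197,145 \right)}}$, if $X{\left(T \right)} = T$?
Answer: $- \frac{1}{963} \approx -0.0010384$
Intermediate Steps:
$h = -1$ ($h = 1 \left(-1\right) = -1$)
$n{\left(l,x \right)} = -1$ ($n{\left(l,x \right)} = -3 + \left(3 - 1\right) = -3 + 2 = -1$)
$Q{\left(q,u \right)} = 104 + q - 6 u$ ($Q{\left(q,u \right)} = \left(u \left(-7\right) + \left(\left(q + u\right) + 105\right)\right) - 1 = \left(- 7 u + \left(105 + q + u\right)\right) - 1 = \left(105 + q - 6 u\right) - 1 = 104 + q - 6 u$)
$\frac{1}{Q{\left(-197,145 \right)}} = \frac{1}{104 - 197 - 870} = \frac{1}{-963} = - \frac{1}{963}$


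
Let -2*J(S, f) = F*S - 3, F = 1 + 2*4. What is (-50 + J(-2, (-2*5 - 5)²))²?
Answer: 6241/4 ≈ 1560.3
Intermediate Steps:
F = 9 (F = 1 + 8 = 9)
J(S, f) = 3/2 - 9*S/2 (J(S, f) = -(9*S - 3)/2 = -(-3 + 9*S)/2 = 3/2 - 9*S/2)
(-50 + J(-2, (-2*5 - 5)²))² = (-50 + (3/2 - 9/2*(-2)))² = (-50 + (3/2 + 9))² = (-50 + 21/2)² = (-79/2)² = 6241/4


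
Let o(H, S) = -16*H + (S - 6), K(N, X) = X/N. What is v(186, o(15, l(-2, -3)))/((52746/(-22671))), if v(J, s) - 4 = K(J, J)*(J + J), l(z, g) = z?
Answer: -1420716/8791 ≈ -161.61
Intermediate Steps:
o(H, S) = -6 + S - 16*H (o(H, S) = -16*H + (-6 + S) = -6 + S - 16*H)
v(J, s) = 4 + 2*J (v(J, s) = 4 + (J/J)*(J + J) = 4 + 1*(2*J) = 4 + 2*J)
v(186, o(15, l(-2, -3)))/((52746/(-22671))) = (4 + 2*186)/((52746/(-22671))) = (4 + 372)/((52746*(-1/22671))) = 376/(-17582/7557) = 376*(-7557/17582) = -1420716/8791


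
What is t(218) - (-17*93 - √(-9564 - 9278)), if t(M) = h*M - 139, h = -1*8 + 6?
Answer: 1006 + I*√18842 ≈ 1006.0 + 137.27*I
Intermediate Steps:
h = -2 (h = -8 + 6 = -2)
t(M) = -139 - 2*M (t(M) = -2*M - 139 = -139 - 2*M)
t(218) - (-17*93 - √(-9564 - 9278)) = (-139 - 2*218) - (-17*93 - √(-9564 - 9278)) = (-139 - 436) - (-1581 - √(-18842)) = -575 - (-1581 - I*√18842) = -575 + (1581 + I*√18842) = 1006 + I*√18842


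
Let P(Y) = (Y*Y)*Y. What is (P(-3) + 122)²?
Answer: 9025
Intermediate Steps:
P(Y) = Y³ (P(Y) = Y²*Y = Y³)
(P(-3) + 122)² = ((-3)³ + 122)² = (-27 + 122)² = 95² = 9025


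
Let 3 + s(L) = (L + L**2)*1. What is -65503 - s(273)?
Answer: -140302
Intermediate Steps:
s(L) = -3 + L + L**2 (s(L) = -3 + (L + L**2)*1 = -3 + (L + L**2) = -3 + L + L**2)
-65503 - s(273) = -65503 - (-3 + 273 + 273**2) = -65503 - (-3 + 273 + 74529) = -65503 - 1*74799 = -65503 - 74799 = -140302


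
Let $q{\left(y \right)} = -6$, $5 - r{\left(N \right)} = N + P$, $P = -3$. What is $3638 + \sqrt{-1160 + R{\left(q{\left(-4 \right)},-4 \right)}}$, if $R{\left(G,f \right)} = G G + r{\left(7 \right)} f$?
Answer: $3638 + 2 i \sqrt{282} \approx 3638.0 + 33.586 i$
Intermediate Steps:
$r{\left(N \right)} = 8 - N$ ($r{\left(N \right)} = 5 - \left(N - 3\right) = 5 - \left(-3 + N\right) = 8 - N$)
$R{\left(G,f \right)} = f + G^{2}$ ($R{\left(G,f \right)} = G G + \left(8 - 7\right) f = G^{2} + \left(8 - 7\right) f = G^{2} + 1 f = G^{2} + f = f + G^{2}$)
$3638 + \sqrt{-1160 + R{\left(q{\left(-4 \right)},-4 \right)}} = 3638 + \sqrt{-1160 - \left(4 - \left(-6\right)^{2}\right)} = 3638 + \sqrt{-1160 + \left(-4 + 36\right)} = 3638 + \sqrt{-1160 + 32} = 3638 + \sqrt{-1128} = 3638 + 2 i \sqrt{282}$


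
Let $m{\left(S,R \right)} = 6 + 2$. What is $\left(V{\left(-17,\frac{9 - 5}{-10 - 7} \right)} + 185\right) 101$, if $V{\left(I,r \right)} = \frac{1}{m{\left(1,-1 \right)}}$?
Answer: $\frac{149581}{8} \approx 18698.0$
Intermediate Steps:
$m{\left(S,R \right)} = 8$
$V{\left(I,r \right)} = \frac{1}{8}$
$\left(V{\left(-17,\frac{9 - 5}{-10 - 7} \right)} + 185\right) 101 = \left(\frac{1}{8} + 185\right) 101 = \frac{1481}{8} \cdot 101 = \frac{149581}{8}$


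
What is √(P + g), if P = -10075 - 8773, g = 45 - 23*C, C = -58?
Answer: 3*I*√1941 ≈ 132.17*I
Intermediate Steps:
g = 1379 (g = 45 - 23*(-58) = 45 + 1334 = 1379)
P = -18848
√(P + g) = √(-18848 + 1379) = √(-17469) = 3*I*√1941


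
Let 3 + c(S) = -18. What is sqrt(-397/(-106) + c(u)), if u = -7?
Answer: I*sqrt(193874)/106 ≈ 4.1539*I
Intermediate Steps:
c(S) = -21 (c(S) = -3 - 18 = -21)
sqrt(-397/(-106) + c(u)) = sqrt(-397/(-106) - 21) = sqrt(-397*(-1/106) - 21) = sqrt(397/106 - 21) = sqrt(-1829/106) = I*sqrt(193874)/106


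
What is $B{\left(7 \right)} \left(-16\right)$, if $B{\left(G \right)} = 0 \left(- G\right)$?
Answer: $0$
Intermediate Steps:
$B{\left(G \right)} = 0$
$B{\left(7 \right)} \left(-16\right) = 0 \left(-16\right) = 0$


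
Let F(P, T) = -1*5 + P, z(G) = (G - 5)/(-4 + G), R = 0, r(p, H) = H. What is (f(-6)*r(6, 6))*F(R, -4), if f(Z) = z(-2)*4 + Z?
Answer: 40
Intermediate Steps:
z(G) = (-5 + G)/(-4 + G)
F(P, T) = -5 + P
f(Z) = 14/3 + Z (f(Z) = ((-5 - 2)/(-4 - 2))*4 + Z = (-7/(-6))*4 + Z = -⅙*(-7)*4 + Z = (7/6)*4 + Z = 14/3 + Z)
(f(-6)*r(6, 6))*F(R, -4) = ((14/3 - 6)*6)*(-5 + 0) = -4/3*6*(-5) = -8*(-5) = 40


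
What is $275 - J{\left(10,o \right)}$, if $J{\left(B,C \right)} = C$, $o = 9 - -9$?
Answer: $257$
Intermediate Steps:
$o = 18$ ($o = 9 + 9 = 18$)
$275 - J{\left(10,o \right)} = 275 - 18 = 257$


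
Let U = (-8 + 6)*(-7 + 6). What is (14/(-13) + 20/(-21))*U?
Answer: -1108/273 ≈ -4.0586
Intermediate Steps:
U = 2 (U = -2*(-1) = 2)
(14/(-13) + 20/(-21))*U = (14/(-13) + 20/(-21))*2 = (14*(-1/13) + 20*(-1/21))*2 = (-14/13 - 20/21)*2 = -554/273*2 = -1108/273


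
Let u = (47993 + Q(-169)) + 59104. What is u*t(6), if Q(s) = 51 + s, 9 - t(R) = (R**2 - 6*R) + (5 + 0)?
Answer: 427916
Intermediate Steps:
t(R) = 4 - R**2 + 6*R (t(R) = 9 - ((R**2 - 6*R) + (5 + 0)) = 9 - ((R**2 - 6*R) + 5) = 9 - (5 + R**2 - 6*R) = 9 + (-5 - R**2 + 6*R) = 4 - R**2 + 6*R)
u = 106979 (u = (47993 + (51 - 169)) + 59104 = (47993 - 118) + 59104 = 47875 + 59104 = 106979)
u*t(6) = 106979*(4 - 1*6**2 + 6*6) = 106979*(4 - 1*36 + 36) = 106979*(4 - 36 + 36) = 106979*4 = 427916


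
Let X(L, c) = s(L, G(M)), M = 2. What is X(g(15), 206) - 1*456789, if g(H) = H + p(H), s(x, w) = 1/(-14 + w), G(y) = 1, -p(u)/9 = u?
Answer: -5938258/13 ≈ -4.5679e+5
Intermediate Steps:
p(u) = -9*u
g(H) = -8*H (g(H) = H - 9*H = -8*H)
X(L, c) = -1/13 (X(L, c) = 1/(-14 + 1) = 1/(-13) = -1/13)
X(g(15), 206) - 1*456789 = -1/13 - 1*456789 = -1/13 - 456789 = -5938258/13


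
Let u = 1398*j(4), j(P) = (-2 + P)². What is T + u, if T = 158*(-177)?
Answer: -22374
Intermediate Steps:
u = 5592 (u = 1398*(-2 + 4)² = 1398*2² = 1398*4 = 5592)
T = -27966
T + u = -27966 + 5592 = -22374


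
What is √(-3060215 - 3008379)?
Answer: I*√6068594 ≈ 2463.5*I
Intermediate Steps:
√(-3060215 - 3008379) = √(-6068594) = I*√6068594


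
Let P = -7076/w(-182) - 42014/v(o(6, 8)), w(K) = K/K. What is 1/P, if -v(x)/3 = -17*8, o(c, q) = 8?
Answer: -204/1464511 ≈ -0.00013930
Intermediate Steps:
w(K) = 1
v(x) = 408 (v(x) = -(-51)*8 = -3*(-136) = 408)
P = -1464511/204 (P = -7076/1 - 42014/408 = -7076*1 - 42014*1/408 = -7076 - 21007/204 = -1464511/204 ≈ -7179.0)
1/P = 1/(-1464511/204) = -204/1464511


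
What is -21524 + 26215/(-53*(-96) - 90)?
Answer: -2194913/102 ≈ -21519.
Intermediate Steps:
-21524 + 26215/(-53*(-96) - 90) = -21524 + 26215/(5088 - 90) = -21524 + 26215/4998 = -21524 + 26215*(1/4998) = -21524 + 535/102 = -2194913/102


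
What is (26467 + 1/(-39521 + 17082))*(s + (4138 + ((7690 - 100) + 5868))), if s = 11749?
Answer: 17427790437140/22439 ≈ 7.7667e+8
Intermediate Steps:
(26467 + 1/(-39521 + 17082))*(s + (4138 + ((7690 - 100) + 5868))) = (26467 + 1/(-39521 + 17082))*(11749 + (4138 + ((7690 - 100) + 5868))) = (26467 + 1/(-22439))*(11749 + (4138 + (7590 + 5868))) = (26467 - 1/22439)*(11749 + (4138 + 13458)) = 593893012*(11749 + 17596)/22439 = (593893012/22439)*29345 = 17427790437140/22439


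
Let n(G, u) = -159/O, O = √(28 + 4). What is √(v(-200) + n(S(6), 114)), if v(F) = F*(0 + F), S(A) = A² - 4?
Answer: √(640000 - 318*√2)/4 ≈ 199.93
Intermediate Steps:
O = 4*√2 (O = √32 = 4*√2 ≈ 5.6569)
S(A) = -4 + A²
n(G, u) = -159*√2/8
v(F) = F² (v(F) = F*F = F²)
√(v(-200) + n(S(6), 114)) = √((-200)² - 159*√2/8) = √(40000 - 159*√2/8)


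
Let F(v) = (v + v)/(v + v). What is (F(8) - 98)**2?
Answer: 9409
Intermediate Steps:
F(v) = 1 (F(v) = (2*v)/((2*v)) = (2*v)*(1/(2*v)) = 1)
(F(8) - 98)**2 = (1 - 98)**2 = (-97)**2 = 9409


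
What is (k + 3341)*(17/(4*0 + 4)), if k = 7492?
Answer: 184161/4 ≈ 46040.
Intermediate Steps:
(k + 3341)*(17/(4*0 + 4)) = (7492 + 3341)*(17/(4*0 + 4)) = 10833*(17/(0 + 4)) = 10833*(17/4) = 184161/4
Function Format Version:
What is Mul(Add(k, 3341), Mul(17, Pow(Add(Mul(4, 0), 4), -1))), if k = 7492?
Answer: Rational(184161, 4) ≈ 46040.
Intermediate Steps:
Mul(Add(k, 3341), Mul(17, Pow(Add(Mul(4, 0), 4), -1))) = Mul(Add(7492, 3341), Mul(17, Pow(Add(Mul(4, 0), 4), -1))) = Mul(10833, Mul(17, Pow(Add(0, 4), -1))) = Mul(10833, Mul(17, Pow(4, -1))) = Mul(10833, Mul(17, Rational(1, 4))) = Mul(10833, Rational(17, 4)) = Rational(184161, 4)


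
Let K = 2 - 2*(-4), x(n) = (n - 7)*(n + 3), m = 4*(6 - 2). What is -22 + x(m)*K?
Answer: 1688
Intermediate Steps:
m = 16 (m = 4*4 = 16)
x(n) = (-7 + n)*(3 + n)
K = 10 (K = 2 + 8 = 10)
-22 + x(m)*K = -22 + (-21 + 16² - 4*16)*10 = -22 + (-21 + 256 - 64)*10 = -22 + 171*10 = -22 + 1710 = 1688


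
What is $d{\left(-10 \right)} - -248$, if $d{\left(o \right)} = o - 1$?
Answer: $237$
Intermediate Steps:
$d{\left(o \right)} = -1 + o$ ($d{\left(o \right)} = o - 1 = -1 + o$)
$d{\left(-10 \right)} - -248 = \left(-1 - 10\right) - -248 = -11 + 248 = 237$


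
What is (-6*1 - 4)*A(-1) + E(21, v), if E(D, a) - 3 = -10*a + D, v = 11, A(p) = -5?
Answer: -36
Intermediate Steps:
E(D, a) = 3 + D - 10*a (E(D, a) = 3 + (-10*a + D) = 3 + (D - 10*a) = 3 + D - 10*a)
(-6*1 - 4)*A(-1) + E(21, v) = (-6*1 - 4)*(-5) + (3 + 21 - 10*11) = (-6 - 4)*(-5) + (3 + 21 - 110) = -10*(-5) - 86 = 50 - 86 = -36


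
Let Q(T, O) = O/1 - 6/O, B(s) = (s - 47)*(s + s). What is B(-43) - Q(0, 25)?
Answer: 192881/25 ≈ 7715.2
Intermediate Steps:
B(s) = 2*s*(-47 + s) (B(s) = (-47 + s)*(2*s) = 2*s*(-47 + s))
Q(T, O) = O - 6/O (Q(T, O) = O*1 - 6/O = O - 6/O)
B(-43) - Q(0, 25) = 2*(-43)*(-47 - 43) - (25 - 6/25) = 2*(-43)*(-90) - (25 - 6*1/25) = 7740 - (25 - 6/25) = 7740 - 1*619/25 = 7740 - 619/25 = 192881/25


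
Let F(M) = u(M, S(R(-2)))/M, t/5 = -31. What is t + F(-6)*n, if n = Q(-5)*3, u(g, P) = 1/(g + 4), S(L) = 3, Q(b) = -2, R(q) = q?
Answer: -311/2 ≈ -155.50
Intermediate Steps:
t = -155 (t = 5*(-31) = -155)
u(g, P) = 1/(4 + g)
F(M) = 1/(M*(4 + M)) (F(M) = 1/((4 + M)*M) = 1/(M*(4 + M)))
n = -6 (n = -2*3 = -6)
t + F(-6)*n = -155 + (1/((-6)*(4 - 6)))*(-6) = -155 - 1/6/(-2)*(-6) = -155 - 1/6*(-1/2)*(-6) = -155 + (1/12)*(-6) = -155 - 1/2 = -311/2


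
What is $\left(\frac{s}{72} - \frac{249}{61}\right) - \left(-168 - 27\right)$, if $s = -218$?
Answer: $\frac{412607}{2196} \approx 187.89$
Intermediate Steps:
$\left(\frac{s}{72} - \frac{249}{61}\right) - \left(-168 - 27\right) = \left(- \frac{218}{72} - \frac{249}{61}\right) - \left(-168 - 27\right) = \left(\left(-218\right) \frac{1}{72} - \frac{249}{61}\right) - \left(-168 - 27\right) = \left(- \frac{109}{36} - \frac{249}{61}\right) - -195 = - \frac{15613}{2196} + 195 = \frac{412607}{2196}$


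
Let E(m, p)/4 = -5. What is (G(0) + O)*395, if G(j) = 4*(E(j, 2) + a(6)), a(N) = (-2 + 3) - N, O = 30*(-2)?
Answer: -63200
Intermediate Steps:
E(m, p) = -20 (E(m, p) = 4*(-5) = -20)
O = -60
a(N) = 1 - N
G(j) = -100 (G(j) = 4*(-20 + (1 - 1*6)) = 4*(-20 + (1 - 6)) = 4*(-20 - 5) = 4*(-25) = -100)
(G(0) + O)*395 = (-100 - 60)*395 = -160*395 = -63200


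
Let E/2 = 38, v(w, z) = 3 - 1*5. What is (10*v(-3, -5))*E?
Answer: -1520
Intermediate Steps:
v(w, z) = -2 (v(w, z) = 3 - 5 = -2)
E = 76 (E = 2*38 = 76)
(10*v(-3, -5))*E = (10*(-2))*76 = -20*76 = -1520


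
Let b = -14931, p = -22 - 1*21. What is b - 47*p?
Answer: -12910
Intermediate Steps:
p = -43 (p = -22 - 21 = -43)
b - 47*p = -14931 - 47*(-43) = -14931 + 2021 = -12910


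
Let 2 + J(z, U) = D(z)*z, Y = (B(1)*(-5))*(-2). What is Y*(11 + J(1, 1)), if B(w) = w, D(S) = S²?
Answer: 100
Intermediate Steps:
Y = 10 (Y = (1*(-5))*(-2) = -5*(-2) = 10)
J(z, U) = -2 + z³ (J(z, U) = -2 + z²*z = -2 + z³)
Y*(11 + J(1, 1)) = 10*(11 + (-2 + 1³)) = 10*(11 + (-2 + 1)) = 10*(11 - 1) = 10*10 = 100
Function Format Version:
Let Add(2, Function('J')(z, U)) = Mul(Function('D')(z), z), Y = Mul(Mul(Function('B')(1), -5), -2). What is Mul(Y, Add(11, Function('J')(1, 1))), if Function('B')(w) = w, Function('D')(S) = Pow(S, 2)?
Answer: 100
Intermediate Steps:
Y = 10 (Y = Mul(Mul(1, -5), -2) = Mul(-5, -2) = 10)
Function('J')(z, U) = Add(-2, Pow(z, 3)) (Function('J')(z, U) = Add(-2, Mul(Pow(z, 2), z)) = Add(-2, Pow(z, 3)))
Mul(Y, Add(11, Function('J')(1, 1))) = Mul(10, Add(11, Add(-2, Pow(1, 3)))) = Mul(10, Add(11, Add(-2, 1))) = Mul(10, Add(11, -1)) = Mul(10, 10) = 100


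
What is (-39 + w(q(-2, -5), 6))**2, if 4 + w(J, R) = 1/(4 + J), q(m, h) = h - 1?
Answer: 7569/4 ≈ 1892.3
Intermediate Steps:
q(m, h) = -1 + h
w(J, R) = -4 + 1/(4 + J)
(-39 + w(q(-2, -5), 6))**2 = (-39 + (-15 - 4*(-1 - 5))/(4 + (-1 - 5)))**2 = (-39 + (-15 - 4*(-6))/(4 - 6))**2 = (-39 + (-15 + 24)/(-2))**2 = (-39 - 1/2*9)**2 = (-39 - 9/2)**2 = (-87/2)**2 = 7569/4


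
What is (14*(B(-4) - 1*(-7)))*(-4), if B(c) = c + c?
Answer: 56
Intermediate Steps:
B(c) = 2*c
(14*(B(-4) - 1*(-7)))*(-4) = (14*(2*(-4) - 1*(-7)))*(-4) = (14*(-8 + 7))*(-4) = (14*(-1))*(-4) = -14*(-4) = 56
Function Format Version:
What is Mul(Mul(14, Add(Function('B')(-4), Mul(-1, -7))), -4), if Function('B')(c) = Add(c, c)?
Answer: 56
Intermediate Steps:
Function('B')(c) = Mul(2, c)
Mul(Mul(14, Add(Function('B')(-4), Mul(-1, -7))), -4) = Mul(Mul(14, Add(Mul(2, -4), Mul(-1, -7))), -4) = Mul(Mul(14, Add(-8, 7)), -4) = Mul(Mul(14, -1), -4) = Mul(-14, -4) = 56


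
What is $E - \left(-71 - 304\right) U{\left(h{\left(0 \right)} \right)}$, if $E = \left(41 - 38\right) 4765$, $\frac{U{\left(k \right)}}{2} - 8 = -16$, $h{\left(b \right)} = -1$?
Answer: $8295$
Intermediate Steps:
$U{\left(k \right)} = -16$ ($U{\left(k \right)} = 16 + 2 \left(-16\right) = 16 - 32 = -16$)
$E = 14295$ ($E = 3 \cdot 4765 = 14295$)
$E - \left(-71 - 304\right) U{\left(h{\left(0 \right)} \right)} = 14295 - \left(-71 - 304\right) \left(-16\right) = 14295 - \left(-375\right) \left(-16\right) = 14295 - 6000 = 8295$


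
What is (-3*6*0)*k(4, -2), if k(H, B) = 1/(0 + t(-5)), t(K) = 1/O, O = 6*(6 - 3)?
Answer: 0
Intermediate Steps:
O = 18 (O = 6*3 = 18)
t(K) = 1/18
k(H, B) = 18 (k(H, B) = 1/(0 + 1/18) = 1/(1/18) = 18)
(-3*6*0)*k(4, -2) = (-3*6*0)*18 = -18*0*18 = 0*18 = 0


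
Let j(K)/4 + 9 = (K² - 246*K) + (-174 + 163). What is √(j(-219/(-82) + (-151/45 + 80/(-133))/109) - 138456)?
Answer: I*√100943328940115052179/26746965 ≈ 375.63*I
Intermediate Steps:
j(K) = -80 - 984*K + 4*K² (j(K) = -36 + 4*((K² - 246*K) + (-174 + 163)) = -36 + 4*((K² - 246*K) - 11) = -36 + 4*(-11 + K² - 246*K) = -36 + (-44 - 984*K + 4*K²) = -80 - 984*K + 4*K²)
√(j(-219/(-82) + (-151/45 + 80/(-133))/109) - 138456) = √((-80 - 984*(-219/(-82) + (-151/45 + 80/(-133))/109) + 4*(-219/(-82) + (-151/45 + 80/(-133))/109)²) - 138456) = √((-80 - 984*(-219*(-1/82) + (-151*1/45 + 80*(-1/133))*(1/109)) + 4*(-219*(-1/82) + (-151*1/45 + 80*(-1/133))*(1/109))²) - 138456) = √((-80 - 984*(219/82 + (-151/45 - 80/133)*(1/109)) + 4*(219/82 + (-151/45 - 80/133)*(1/109))²) - 138456) = √((-80 - 984*(219/82 - 23683/5985*1/109) + 4*(219/82 - 23683/5985*1/109)²) - 138456) = √((-80 - 984*(219/82 - 23683/652365) + 4*(219/82 - 23683/652365)²) - 138456) = √((-80 - 984*140925929/53493930 + 4*(140925929/53493930)²) - 138456) = √((-80 - 563703716/217455 + 4*(19860117464513041/2861600546844900)) - 138456) = √((-80 - 563703716/217455 + 19860117464513041/715400136711225) - 138456) = √(-1891887611625683579/715400136711225 - 138456) = √(-100943328940115052179/715400136711225) = I*√100943328940115052179/26746965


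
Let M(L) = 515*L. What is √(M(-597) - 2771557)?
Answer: 2*I*√769753 ≈ 1754.7*I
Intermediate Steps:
√(M(-597) - 2771557) = √(515*(-597) - 2771557) = √(-307455 - 2771557) = √(-3079012) = 2*I*√769753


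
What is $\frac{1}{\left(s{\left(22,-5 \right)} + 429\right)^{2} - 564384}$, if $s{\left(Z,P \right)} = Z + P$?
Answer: $- \frac{1}{365468} \approx -2.7362 \cdot 10^{-6}$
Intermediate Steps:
$s{\left(Z,P \right)} = P + Z$
$\frac{1}{\left(s{\left(22,-5 \right)} + 429\right)^{2} - 564384} = \frac{1}{\left(\left(-5 + 22\right) + 429\right)^{2} - 564384} = \frac{1}{\left(17 + 429\right)^{2} - 564384} = \frac{1}{446^{2} - 564384} = \frac{1}{198916 - 564384} = \frac{1}{-365468} = - \frac{1}{365468}$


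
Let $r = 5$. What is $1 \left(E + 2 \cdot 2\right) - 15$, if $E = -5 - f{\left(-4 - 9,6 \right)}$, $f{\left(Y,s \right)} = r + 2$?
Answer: $-23$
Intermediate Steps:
$f{\left(Y,s \right)} = 7$ ($f{\left(Y,s \right)} = 5 + 2 = 7$)
$E = -12$ ($E = -5 - 7 = -12$)
$1 \left(E + 2 \cdot 2\right) - 15 = 1 \left(-12 + 2 \cdot 2\right) - 15 = 1 \left(-12 + 4\right) - 15 = 1 \left(-8\right) - 15 = -8 - 15 = -23$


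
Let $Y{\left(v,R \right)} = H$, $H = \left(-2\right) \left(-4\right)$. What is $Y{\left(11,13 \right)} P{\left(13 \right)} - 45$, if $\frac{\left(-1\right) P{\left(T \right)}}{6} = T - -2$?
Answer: $-765$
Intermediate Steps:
$H = 8$
$Y{\left(v,R \right)} = 8$
$P{\left(T \right)} = -12 - 6 T$ ($P{\left(T \right)} = - 6 \left(T - -2\right) = - 6 \left(T + 2\right) = - 6 \left(2 + T\right) = -12 - 6 T$)
$Y{\left(11,13 \right)} P{\left(13 \right)} - 45 = 8 \left(-12 - 78\right) - 45 = 8 \left(-90\right) - 45 = -720 - 45 = -765$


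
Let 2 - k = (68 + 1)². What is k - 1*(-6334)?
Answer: 1575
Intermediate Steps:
k = -4759 (k = 2 - (68 + 1)² = 2 - 1*69² = 2 - 1*4761 = 2 - 4761 = -4759)
k - 1*(-6334) = -4759 - 1*(-6334) = -4759 + 6334 = 1575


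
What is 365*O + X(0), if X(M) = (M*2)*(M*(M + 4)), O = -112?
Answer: -40880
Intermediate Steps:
X(M) = 2*M²*(4 + M) (X(M) = (2*M)*(M*(4 + M)) = 2*M²*(4 + M))
365*O + X(0) = 365*(-112) + 2*0²*(4 + 0) = -40880 + 2*0*4 = -40880 + 0 = -40880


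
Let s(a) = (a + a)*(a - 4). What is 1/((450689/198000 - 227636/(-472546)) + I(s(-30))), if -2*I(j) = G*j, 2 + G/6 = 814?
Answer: -46782054000/232480481408153903 ≈ -2.0123e-7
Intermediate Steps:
G = 4872 (G = -12 + 6*814 = -12 + 4884 = 4872)
s(a) = 2*a*(-4 + a) (s(a) = (2*a)*(-4 + a) = 2*a*(-4 + a))
I(j) = -2436*j
1/((450689/198000 - 227636/(-472546)) + I(s(-30))) = 1/((450689/198000 - 227636/(-472546)) - 4872*(-30)*(-4 - 30)) = 1/((450689*(1/198000) - 227636*(-1/472546)) - 4872*(-30)*(-34)) = 1/((450689/198000 + 113818/236273) - 2436*2040) = 1/(129021606097/46782054000 - 4969440) = 1/(-232480481408153903/46782054000) = -46782054000/232480481408153903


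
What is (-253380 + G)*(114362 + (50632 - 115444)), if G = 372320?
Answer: 5893477000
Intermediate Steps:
(-253380 + G)*(114362 + (50632 - 115444)) = (-253380 + 372320)*(114362 + (50632 - 115444)) = 118940*(114362 - 64812) = 118940*49550 = 5893477000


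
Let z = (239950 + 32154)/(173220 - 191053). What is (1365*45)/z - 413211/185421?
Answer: -9677196239689/2402561704 ≈ -4027.9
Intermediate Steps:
z = -272104/17833 (z = 272104/(-17833) = 272104*(-1/17833) = -272104/17833 ≈ -15.258)
(1365*45)/z - 413211/185421 = (1365*45)/(-272104/17833) - 413211/185421 = 61425*(-17833/272104) - 413211*1/185421 = -156484575/38872 - 137737/61807 = -9677196239689/2402561704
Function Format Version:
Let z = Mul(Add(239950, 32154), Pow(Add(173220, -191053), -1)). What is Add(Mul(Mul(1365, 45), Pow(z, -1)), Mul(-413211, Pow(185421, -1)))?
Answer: Rational(-9677196239689, 2402561704) ≈ -4027.9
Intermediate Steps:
z = Rational(-272104, 17833) (z = Mul(272104, Pow(-17833, -1)) = Mul(272104, Rational(-1, 17833)) = Rational(-272104, 17833) ≈ -15.258)
Add(Mul(Mul(1365, 45), Pow(z, -1)), Mul(-413211, Pow(185421, -1))) = Add(Mul(Mul(1365, 45), Pow(Rational(-272104, 17833), -1)), Mul(-413211, Pow(185421, -1))) = Add(Mul(61425, Rational(-17833, 272104)), Mul(-413211, Rational(1, 185421))) = Add(Rational(-156484575, 38872), Rational(-137737, 61807)) = Rational(-9677196239689, 2402561704)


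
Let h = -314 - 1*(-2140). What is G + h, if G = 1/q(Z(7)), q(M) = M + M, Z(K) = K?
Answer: 25565/14 ≈ 1826.1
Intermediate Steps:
q(M) = 2*M
h = 1826 (h = -314 + 2140 = 1826)
G = 1/14 (G = 1/(2*7) = 1/14 ≈ 0.071429)
G + h = 1/14 + 1826 = 25565/14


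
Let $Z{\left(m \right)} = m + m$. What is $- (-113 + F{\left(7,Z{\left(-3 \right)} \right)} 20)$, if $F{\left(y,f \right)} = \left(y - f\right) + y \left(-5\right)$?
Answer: $553$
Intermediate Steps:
$Z{\left(m \right)} = 2 m$
$F{\left(y,f \right)} = - f - 4 y$ ($F{\left(y,f \right)} = \left(y - f\right) - 5 y = - f - 4 y$)
$- (-113 + F{\left(7,Z{\left(-3 \right)} \right)} 20) = - (-113 + \left(- 2 \left(-3\right) - 28\right) 20) = - (-113 + \left(\left(-1\right) \left(-6\right) - 28\right) 20) = - (-113 + \left(6 - 28\right) 20) = - (-113 - 440) = \left(-1\right) \left(-553\right) = 553$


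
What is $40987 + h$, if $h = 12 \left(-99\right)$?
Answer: $39799$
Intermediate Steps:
$h = -1188$
$40987 + h = 40987 - 1188 = 39799$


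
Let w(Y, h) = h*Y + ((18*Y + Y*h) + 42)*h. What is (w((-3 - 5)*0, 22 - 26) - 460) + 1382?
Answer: 754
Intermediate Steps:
w(Y, h) = Y*h + h*(42 + 18*Y + Y*h) (w(Y, h) = Y*h + (42 + 18*Y + Y*h)*h = Y*h + h*(42 + 18*Y + Y*h))
(w((-3 - 5)*0, 22 - 26) - 460) + 1382 = ((22 - 26)*(42 + 19*((-3 - 5)*0) + ((-3 - 5)*0)*(22 - 26)) - 460) + 1382 = (-4*(42 + 19*(-8*0) - 8*0*(-4)) - 460) + 1382 = (-4*(42 + 19*0 + 0*(-4)) - 460) + 1382 = (-4*(42 + 0 + 0) - 460) + 1382 = (-4*42 - 460) + 1382 = (-168 - 460) + 1382 = -628 + 1382 = 754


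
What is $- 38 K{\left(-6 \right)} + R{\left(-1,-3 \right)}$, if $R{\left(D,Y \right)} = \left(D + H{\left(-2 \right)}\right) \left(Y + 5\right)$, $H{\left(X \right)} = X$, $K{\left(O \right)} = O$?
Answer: $222$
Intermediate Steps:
$R{\left(D,Y \right)} = \left(-2 + D\right) \left(5 + Y\right)$ ($R{\left(D,Y \right)} = \left(D - 2\right) \left(Y + 5\right) = \left(-2 + D\right) \left(5 + Y\right)$)
$- 38 K{\left(-6 \right)} + R{\left(-1,-3 \right)} = \left(-38\right) \left(-6\right) - 6 = 228 + \left(-10 + 6 - 5 + 3\right) = 228 - 6 = 222$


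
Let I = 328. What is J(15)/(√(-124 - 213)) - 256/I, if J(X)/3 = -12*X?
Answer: -32/41 + 540*I*√337/337 ≈ -0.78049 + 29.416*I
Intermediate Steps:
J(X) = -36*X (J(X) = 3*(-12*X) = -36*X)
J(15)/(√(-124 - 213)) - 256/I = (-36*15)/(√(-124 - 213)) - 256/328 = -540*(-I*√337/337) - 256*1/328 = -540*(-I*√337/337) - 32/41 = -(-540)*I*√337/337 - 32/41 = 540*I*√337/337 - 32/41 = -32/41 + 540*I*√337/337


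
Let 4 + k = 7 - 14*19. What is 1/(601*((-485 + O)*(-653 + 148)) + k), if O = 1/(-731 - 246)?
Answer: 977/143814373279 ≈ 6.7935e-9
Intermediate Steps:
k = -263 (k = -4 + (7 - 14*19) = -4 + (7 - 266) = -4 - 259 = -263)
O = -1/977 (O = 1/(-977) = -1/977 ≈ -0.0010235)
1/(601*((-485 + O)*(-653 + 148)) + k) = 1/(601*((-485 - 1/977)*(-653 + 148)) - 263) = 1/(601*(-473846/977*(-505)) - 263) = 1/(601*(239292230/977) - 263) = 1/(143814630230/977 - 263) = 1/(143814373279/977) = 977/143814373279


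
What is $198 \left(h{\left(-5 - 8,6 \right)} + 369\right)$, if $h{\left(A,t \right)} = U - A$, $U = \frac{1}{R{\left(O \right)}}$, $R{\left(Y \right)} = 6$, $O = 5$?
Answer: $75669$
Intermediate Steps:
$U = \frac{1}{6} \approx 0.16667$
$h{\left(A,t \right)} = \frac{1}{6} - A$
$198 \left(h{\left(-5 - 8,6 \right)} + 369\right) = 198 \left(\left(\frac{1}{6} - \left(-5 - 8\right)\right) + 369\right) = 198 \left(\left(\frac{1}{6} - -13\right) + 369\right) = 198 \left(\left(\frac{1}{6} + 13\right) + 369\right) = 198 \left(\frac{79}{6} + 369\right) = 198 \cdot \frac{2293}{6} = 75669$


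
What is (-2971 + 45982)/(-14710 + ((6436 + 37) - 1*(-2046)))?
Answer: -43011/6191 ≈ -6.9473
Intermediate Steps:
(-2971 + 45982)/(-14710 + ((6436 + 37) - 1*(-2046))) = 43011/(-14710 + (6473 + 2046)) = 43011/(-14710 + 8519) = 43011/(-6191) = 43011*(-1/6191) = -43011/6191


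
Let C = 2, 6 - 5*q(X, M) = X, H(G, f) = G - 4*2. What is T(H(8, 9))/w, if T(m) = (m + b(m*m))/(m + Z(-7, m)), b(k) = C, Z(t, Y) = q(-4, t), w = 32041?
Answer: 1/32041 ≈ 3.1210e-5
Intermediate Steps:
H(G, f) = -8 + G (H(G, f) = G - 8 = -8 + G)
q(X, M) = 6/5 - X/5
Z(t, Y) = 2 (Z(t, Y) = 6/5 - 1/5*(-4) = 6/5 + 4/5 = 2)
b(k) = 2
T(m) = 1 (T(m) = (m + 2)/(m + 2) = (2 + m)/(2 + m) = 1)
T(H(8, 9))/w = 1/32041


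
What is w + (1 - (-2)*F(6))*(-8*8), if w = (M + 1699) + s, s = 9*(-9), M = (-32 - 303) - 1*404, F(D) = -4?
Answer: 1327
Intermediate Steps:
M = -739 (M = -335 - 404 = -739)
s = -81
w = 879 (w = (-739 + 1699) - 81 = 960 - 81 = 879)
w + (1 - (-2)*F(6))*(-8*8) = 879 + (1 - (-2)*(-4))*(-8*8) = 879 + (1 - 1*8)*(-64) = 879 + (1 - 8)*(-64) = 879 - 7*(-64) = 879 + 448 = 1327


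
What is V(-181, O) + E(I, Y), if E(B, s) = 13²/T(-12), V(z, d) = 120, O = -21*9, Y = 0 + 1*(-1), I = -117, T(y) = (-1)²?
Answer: 289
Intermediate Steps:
T(y) = 1
Y = -1 (Y = 0 - 1 = -1)
O = -189
E(B, s) = 169 (E(B, s) = 13²/1 = 169*1 = 169)
V(-181, O) + E(I, Y) = 120 + 169 = 289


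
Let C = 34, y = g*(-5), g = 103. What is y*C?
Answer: -17510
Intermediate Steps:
y = -515 (y = 103*(-5) = -515)
y*C = -515*34 = -17510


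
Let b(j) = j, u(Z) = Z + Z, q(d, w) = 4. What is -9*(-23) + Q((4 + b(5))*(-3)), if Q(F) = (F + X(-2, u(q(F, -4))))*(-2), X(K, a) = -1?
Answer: 263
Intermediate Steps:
u(Z) = 2*Z
Q(F) = 2 - 2*F (Q(F) = (F - 1)*(-2) = (-1 + F)*(-2) = 2 - 2*F)
-9*(-23) + Q((4 + b(5))*(-3)) = -9*(-23) + (2 - 2*(4 + 5)*(-3)) = 207 + (2 - 18*(-3)) = 207 + (2 - 2*(-27)) = 207 + (2 + 54) = 207 + 56 = 263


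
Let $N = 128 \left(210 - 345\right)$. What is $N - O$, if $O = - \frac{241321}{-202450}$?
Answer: $- \frac{3498577321}{202450} \approx -17281.0$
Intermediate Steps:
$O = \frac{241321}{202450}$ ($O = \left(-241321\right) \left(- \frac{1}{202450}\right) = \frac{241321}{202450} \approx 1.192$)
$N = -17280$ ($N = 128 \left(-135\right) = -17280$)
$N - O = -17280 - \frac{241321}{202450} = - \frac{3498577321}{202450}$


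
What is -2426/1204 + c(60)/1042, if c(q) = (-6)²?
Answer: -621137/313642 ≈ -1.9804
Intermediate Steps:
c(q) = 36
-2426/1204 + c(60)/1042 = -2426/1204 + 36/1042 = -2426*1/1204 + 36*(1/1042) = -1213/602 + 18/521 = -621137/313642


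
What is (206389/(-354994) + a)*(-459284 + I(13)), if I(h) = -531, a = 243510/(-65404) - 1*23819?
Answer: 161381685459467100/14732251 ≈ 1.0954e+10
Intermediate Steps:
a = -779050693/32702 (a = 243510*(-1/65404) - 23819 = -121755/32702 - 23819 = -779050693/32702 ≈ -23823.)
(206389/(-354994) + a)*(-459284 + I(13)) = (206389/(-354994) - 779050693/32702)*(-459284 - 531) = (206389*(-1/354994) - 779050693/32702)*(-459815) = (-206389/354994 - 779050693/32702)*(-459815) = -350970902340/14732251*(-459815) = 161381685459467100/14732251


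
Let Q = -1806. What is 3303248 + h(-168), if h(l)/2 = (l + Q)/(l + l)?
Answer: 13213039/4 ≈ 3.3033e+6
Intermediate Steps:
h(l) = (-1806 + l)/l (h(l) = 2*((l - 1806)/(l + l)) = 2*((-1806 + l)/((2*l))) = 2*((-1806 + l)*(1/(2*l))) = 2*((-1806 + l)/(2*l)) = (-1806 + l)/l)
3303248 + h(-168) = 3303248 + (-1806 - 168)/(-168) = 3303248 - 1/168*(-1974) = 3303248 + 47/4 = 13213039/4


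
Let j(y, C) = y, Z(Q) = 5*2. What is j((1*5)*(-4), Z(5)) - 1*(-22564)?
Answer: 22544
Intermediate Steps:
Z(Q) = 10
j((1*5)*(-4), Z(5)) - 1*(-22564) = (1*5)*(-4) - 1*(-22564) = 5*(-4) + 22564 = -20 + 22564 = 22544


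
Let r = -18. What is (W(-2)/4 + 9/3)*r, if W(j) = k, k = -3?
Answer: -81/2 ≈ -40.500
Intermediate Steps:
W(j) = -3
(W(-2)/4 + 9/3)*r = (-3/4 + 9/3)*(-18) = (-3*1/4 + 9*(1/3))*(-18) = (-3/4 + 3)*(-18) = (9/4)*(-18) = -81/2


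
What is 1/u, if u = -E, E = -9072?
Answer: 1/9072 ≈ 0.00011023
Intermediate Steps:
u = 9072 (u = -1*(-9072) = 9072)
1/u = 1/9072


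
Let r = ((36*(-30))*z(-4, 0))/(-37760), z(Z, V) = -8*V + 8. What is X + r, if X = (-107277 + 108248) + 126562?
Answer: 15048921/118 ≈ 1.2753e+5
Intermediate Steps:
z(Z, V) = 8 - 8*V
r = 27/118 (r = ((36*(-30))*(8 - 8*0))/(-37760) = -1080*(8 + 0)*(-1/37760) = -1080*8*(-1/37760) = -8640*(-1/37760) = 27/118 ≈ 0.22881)
X = 127533 (X = 971 + 126562 = 127533)
X + r = 127533 + 27/118 = 15048921/118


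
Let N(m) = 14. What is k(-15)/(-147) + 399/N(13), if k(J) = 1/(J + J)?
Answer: 62843/2205 ≈ 28.500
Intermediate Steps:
k(J) = 1/(2*J)
k(-15)/(-147) + 399/N(13) = ((½)/(-15))/(-147) + 399/14 = ((½)*(-1/15))*(-1/147) + 399*(1/14) = -1/30*(-1/147) + 57/2 = 1/4410 + 57/2 = 62843/2205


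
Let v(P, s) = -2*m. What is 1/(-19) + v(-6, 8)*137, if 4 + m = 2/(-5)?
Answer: 114527/95 ≈ 1205.5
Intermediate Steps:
m = -22/5 (m = -4 + 2/(-5) = -4 - ⅕*2 = -4 - ⅖ = -22/5 ≈ -4.4000)
v(P, s) = 44/5 (v(P, s) = -2*(-22/5) = 44/5)
1/(-19) + v(-6, 8)*137 = 1/(-19) + (44/5)*137 = -1/19 + 6028/5 = 114527/95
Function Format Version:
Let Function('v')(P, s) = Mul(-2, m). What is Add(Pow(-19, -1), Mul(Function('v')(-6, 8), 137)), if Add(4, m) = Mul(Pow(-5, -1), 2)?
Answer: Rational(114527, 95) ≈ 1205.5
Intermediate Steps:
m = Rational(-22, 5) (m = Add(-4, Mul(Pow(-5, -1), 2)) = Add(-4, Mul(Rational(-1, 5), 2)) = Add(-4, Rational(-2, 5)) = Rational(-22, 5) ≈ -4.4000)
Function('v')(P, s) = Rational(44, 5) (Function('v')(P, s) = Mul(-2, Rational(-22, 5)) = Rational(44, 5))
Add(Pow(-19, -1), Mul(Function('v')(-6, 8), 137)) = Add(Pow(-19, -1), Mul(Rational(44, 5), 137)) = Add(Rational(-1, 19), Rational(6028, 5)) = Rational(114527, 95)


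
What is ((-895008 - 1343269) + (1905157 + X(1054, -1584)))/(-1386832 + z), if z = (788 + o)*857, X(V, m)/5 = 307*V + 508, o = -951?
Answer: -1287310/1526523 ≈ -0.84330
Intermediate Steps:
X(V, m) = 2540 + 1535*V (X(V, m) = 5*(307*V + 508) = 5*(508 + 307*V) = 2540 + 1535*V)
z = -139691 (z = (788 - 951)*857 = -163*857 = -139691)
((-895008 - 1343269) + (1905157 + X(1054, -1584)))/(-1386832 + z) = ((-895008 - 1343269) + (1905157 + (2540 + 1535*1054)))/(-1386832 - 139691) = (-2238277 + (1905157 + (2540 + 1617890)))/(-1526523) = (-2238277 + (1905157 + 1620430))*(-1/1526523) = (-2238277 + 3525587)*(-1/1526523) = 1287310*(-1/1526523) = -1287310/1526523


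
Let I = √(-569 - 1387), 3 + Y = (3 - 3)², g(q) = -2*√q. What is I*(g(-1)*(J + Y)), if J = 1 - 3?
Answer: -20*√489 ≈ -442.27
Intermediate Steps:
J = -2
Y = -3 (Y = -3 + (3 - 3)² = -3 + 0² = -3 + 0 = -3)
I = 2*I*√489 (I = √(-1956) = 2*I*√489 ≈ 44.227*I)
I*(g(-1)*(J + Y)) = (2*I*√489)*((-2*I)*(-2 - 3)) = (2*I*√489)*(-2*I*(-5)) = (2*I*√489)*(10*I) = -20*√489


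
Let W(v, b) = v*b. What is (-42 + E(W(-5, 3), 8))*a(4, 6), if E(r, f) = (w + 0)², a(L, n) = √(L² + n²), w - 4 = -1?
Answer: -66*√13 ≈ -237.97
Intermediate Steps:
W(v, b) = b*v
w = 3 (w = 4 - 1 = 3)
E(r, f) = 9 (E(r, f) = (3 + 0)² = 3² = 9)
(-42 + E(W(-5, 3), 8))*a(4, 6) = (-42 + 9)*√(4² + 6²) = -33*√(16 + 36) = -66*√13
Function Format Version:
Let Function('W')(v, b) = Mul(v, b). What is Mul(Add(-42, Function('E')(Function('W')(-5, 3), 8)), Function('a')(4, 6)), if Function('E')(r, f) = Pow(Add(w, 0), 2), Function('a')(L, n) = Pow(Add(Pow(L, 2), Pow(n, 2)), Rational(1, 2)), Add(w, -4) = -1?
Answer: Mul(-66, Pow(13, Rational(1, 2))) ≈ -237.97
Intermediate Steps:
Function('W')(v, b) = Mul(b, v)
w = 3 (w = Add(4, -1) = 3)
Function('E')(r, f) = 9 (Function('E')(r, f) = Pow(Add(3, 0), 2) = Pow(3, 2) = 9)
Mul(Add(-42, Function('E')(Function('W')(-5, 3), 8)), Function('a')(4, 6)) = Mul(Add(-42, 9), Pow(Add(Pow(4, 2), Pow(6, 2)), Rational(1, 2))) = Mul(-33, Pow(Add(16, 36), Rational(1, 2))) = Mul(-33, Pow(52, Rational(1, 2))) = Mul(-33, Mul(2, Pow(13, Rational(1, 2)))) = Mul(-66, Pow(13, Rational(1, 2)))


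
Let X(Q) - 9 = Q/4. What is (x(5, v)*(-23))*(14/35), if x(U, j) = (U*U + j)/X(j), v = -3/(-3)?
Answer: -4784/185 ≈ -25.859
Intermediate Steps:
X(Q) = 9 + Q/4
v = 1 (v = -3*(-⅓) = 1)
x(U, j) = (j + U²)/(9 + j/4) (x(U, j) = (U*U + j)/(9 + j/4) = (U² + j)/(9 + j/4) = (j + U²)/(9 + j/4))
(x(5, v)*(-23))*(14/35) = ((4*(1 + 5²)/(36 + 1))*(-23))*(14/35) = ((4*(1 + 25)/37)*(-23))*(14*(1/35)) = ((4*(1/37)*26)*(-23))*(⅖) = ((104/37)*(-23))*(⅖) = -2392/37*⅖ = -4784/185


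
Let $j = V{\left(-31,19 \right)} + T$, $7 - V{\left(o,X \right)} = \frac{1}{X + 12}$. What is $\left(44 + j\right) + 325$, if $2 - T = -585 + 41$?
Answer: $\frac{28581}{31} \approx 921.97$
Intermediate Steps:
$T = 546$ ($T = 2 - \left(-585 + 41\right) = 2 - -544 = 2 + 544 = 546$)
$V{\left(o,X \right)} = 7 - \frac{1}{12 + X}$ ($V{\left(o,X \right)} = 7 - \frac{1}{X + 12} = 7 - \frac{1}{12 + X}$)
$j = \frac{17142}{31}$ ($j = \frac{83 + 7 \cdot 19}{12 + 19} + 546 = \frac{83 + 133}{31} + 546 = \frac{1}{31} \cdot 216 + 546 = \frac{216}{31} + 546 = \frac{17142}{31} \approx 552.97$)
$\left(44 + j\right) + 325 = \left(44 + \frac{17142}{31}\right) + 325 = \frac{18506}{31} + 325 = \frac{28581}{31}$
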